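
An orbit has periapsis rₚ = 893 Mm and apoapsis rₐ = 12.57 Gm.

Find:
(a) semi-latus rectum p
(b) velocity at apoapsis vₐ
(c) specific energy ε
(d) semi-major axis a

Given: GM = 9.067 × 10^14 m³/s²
rₚ = 893 Mm = 8.93 × 10^8 m
rₐ = 12.57 Gm = 1.257 × 10^10 m
GM = 9.067 × 10^14 m³/s²
a = (rₚ + rₐ)/2 = 6.7315 × 10^9 m
e = (rₐ − rₚ)/(rₐ + rₚ) = (1.1677 × 10^10) / (1.3463 × 10^10) = 0.86734
(a) 1 − e² = 0.247721;  p = a(1 − e²) = 6.7315 × 10^9 × 0.247721 = 1.66753 × 10^9 m ≈ 1.668 Gm
(b) vₐ² = GM (2/rₐ − 1/a) = 9.067 × 10^14 × (1.59109 × 10^-10 − 1.48555 × 10^-10) = 9569.03 m²/s²;  vₐ = 97.8214 m/s ≈ 97.82 m/s
(c) 2a = 1.3463 × 10^10 m;  ε = −GM/(2a) = -67347.5 J/kg ≈ -67.35 kJ/kg
(d) a = 6.7315 × 10^9 m ≈ 6.731 Gm

Final answer:
(a) semi-latus rectum p = 1.668 Gm
(b) velocity at apoapsis vₐ = 97.82 m/s
(c) specific energy ε = -67.35 kJ/kg
(d) semi-major axis a = 6.731 Gm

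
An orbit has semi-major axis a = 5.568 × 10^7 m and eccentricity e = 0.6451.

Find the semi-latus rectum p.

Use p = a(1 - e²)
a = 5.568 × 10^7 m
e = 0.6451,  e² = 0.416154,  1 − e² = 0.583846
p = a(1 − e²) = 5.568 × 10^7 m × 0.583846 = 3.25085 × 10^7 m ≈ 3.251 × 10^7 m

Final answer: p = 3.251 × 10^7 m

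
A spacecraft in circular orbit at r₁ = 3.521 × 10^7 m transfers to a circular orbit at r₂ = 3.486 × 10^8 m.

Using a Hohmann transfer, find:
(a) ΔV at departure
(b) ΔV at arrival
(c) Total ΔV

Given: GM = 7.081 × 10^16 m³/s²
r₁ = 3.521 × 10^7 m
r₂ = 3.486 × 10^8 m
GM = 7.081 × 10^16 m³/s²
Transfer ellipse: a_t = (r₁ + r₂)/2 = 1.91905 × 10^8 m
Circular speed at r₁: v₁ = √(GM/r₁) = 44845 m/s
Transfer speed at r₁ (periapsis): v₁ₜ = √(GM(2/r₁ − 1/a_t)) = 60441.4 m/s
(a) ΔV₁ = v₁ₜ − v₁ = 15596.4 m/s ≈ 15.6 km/s
Circular speed at r₂: v₂ = √(GM/r₂) = 14252.3 m/s
Transfer speed at r₂ (apoapsis): v₂ₜ = √(GM(2/r₂ − 1/a_t)) = 6104.83 m/s
(b) ΔV₂ = v₂ − v₂ₜ = 8147.43 m/s ≈ 8.147 km/s
(c) ΔV_total = ΔV₁ + ΔV₂ = 23743.8 m/s ≈ 23.74 km/s

Final answer:
(a) ΔV₁ = 15.6 km/s
(b) ΔV₂ = 8.147 km/s
(c) ΔV_total = 23.74 km/s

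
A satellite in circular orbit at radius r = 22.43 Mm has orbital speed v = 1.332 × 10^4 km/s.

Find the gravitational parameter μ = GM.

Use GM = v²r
r = 22.43 Mm = 2.243 × 10^7 m
v = 1.332 × 10^4 km/s = 1.332 × 10^7 m/s
v² = 1.77422 × 10^14 m²/s²
GM = v²r = 1.77422 × 10^14 × 2.243 × 10^7 = 3.97958 × 10^21 m³/s²
GM ≈ 3.98 × 10^21 m³/s²

Final answer: GM = 3.98 × 10^21 m³/s²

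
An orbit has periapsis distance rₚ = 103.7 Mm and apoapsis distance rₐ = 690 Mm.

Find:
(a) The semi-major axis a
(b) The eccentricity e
rₚ = 103.7 Mm = 1.037 × 10^8 m
rₐ = 690 Mm = 6.9 × 10^8 m
(a) a = (rₚ + rₐ)/2 = 3.9685 × 10^8 m ≈ 396.9 Mm
(b) e = (rₐ − rₚ)/(rₐ + rₚ) = (5.863 × 10^8) / (7.937 × 10^8) = 0.738692

Final answer:
(a) a = 396.9 Mm
(b) e = 0.7387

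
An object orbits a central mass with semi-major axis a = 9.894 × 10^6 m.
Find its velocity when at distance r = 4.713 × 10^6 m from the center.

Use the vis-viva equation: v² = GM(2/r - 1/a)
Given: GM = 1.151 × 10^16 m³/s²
a = 9.894 × 10^6 m
r = 4.713 × 10^6 m
GM = 1.151 × 10^16 m³/s²
2/r − 1/a = 4.24358 × 10^-7 − 1.01071 × 10^-7 = 3.23287 × 10^-7 m⁻¹
v² = GM (2/r − 1/a) = 3.72103 × 10^9 m²/s²
v = 61000.3 m/s ≈ 61 km/s

Final answer: 61 km/s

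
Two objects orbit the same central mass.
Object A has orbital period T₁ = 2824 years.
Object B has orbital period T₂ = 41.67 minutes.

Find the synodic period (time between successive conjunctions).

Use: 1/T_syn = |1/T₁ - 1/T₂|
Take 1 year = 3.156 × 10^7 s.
T₁ = 2824 years = 8.91254 × 10^10 s
T₂ = 41.67 minutes = 2500.2 s
1/T₁ = 1.12201 × 10^-11 s⁻¹
1/T₂ = 0.000399968 s⁻¹
|1/T₁ − 1/T₂| = 0.000399968 s⁻¹
T_syn = 1 / |1/T₁ − 1/T₂| = 2500.2 s ≈ 41.67 minutes

Final answer: T_syn = 41.67 minutes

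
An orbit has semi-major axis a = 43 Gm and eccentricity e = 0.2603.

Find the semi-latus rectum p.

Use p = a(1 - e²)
a = 43 Gm = 4.3 × 10^10 m
e = 0.2603,  e² = 0.0677561,  1 − e² = 0.932244
p = a(1 − e²) = 4.3 × 10^10 m × 0.932244 = 4.00865 × 10^10 m ≈ 40.09 Gm

Final answer: p = 40.09 Gm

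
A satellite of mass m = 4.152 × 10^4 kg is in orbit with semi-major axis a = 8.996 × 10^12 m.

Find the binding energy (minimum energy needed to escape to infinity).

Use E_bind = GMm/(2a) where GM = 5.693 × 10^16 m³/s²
a = 8.996 × 10^12 m
GM = 5.693 × 10^16 m³/s²
m = 4.152 × 10^4 kg
GMm = 5.693 × 10^16 × 41520 = 2.36373 × 10^21 m³·kg/s²
2a = 1.7992 × 10^13 m
E_bind = GMm/(2a) = 1.31377 × 10^8 J ≈ 131.4 MJ

Final answer: 131.4 MJ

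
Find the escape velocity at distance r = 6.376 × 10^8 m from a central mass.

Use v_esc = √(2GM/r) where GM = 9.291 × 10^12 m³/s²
r = 6.376 × 10^8 m
GM = 9.291 × 10^12 m³/s²
2GM/r = 2 × (9.291 × 10^12) / (6.376 × 10^8) = 29143.7 m²/s²
v_esc = √(2GM/r) = 170.715 m/s ≈ 170.7 m/s

Final answer: 170.7 m/s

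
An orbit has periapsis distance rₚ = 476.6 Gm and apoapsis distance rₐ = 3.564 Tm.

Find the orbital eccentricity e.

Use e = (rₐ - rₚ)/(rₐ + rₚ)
rₚ = 476.6 Gm = 4.766 × 10^11 m
rₐ = 3.564 Tm = 3.564 × 10^12 m
rₐ − rₚ = 3.0874 × 10^12 m
rₐ + rₚ = 4.0406 × 10^12 m
e = (rₐ − rₚ)/(rₐ + rₚ) = 0.764094

Final answer: e = 0.7641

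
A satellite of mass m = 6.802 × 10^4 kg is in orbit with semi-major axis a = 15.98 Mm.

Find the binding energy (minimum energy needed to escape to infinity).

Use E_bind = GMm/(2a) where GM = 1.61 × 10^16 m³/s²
a = 15.98 Mm = 1.598 × 10^7 m
GM = 1.61 × 10^16 m³/s²
m = 6.802 × 10^4 kg
GMm = 1.61 × 10^16 × 68020 = 1.09512 × 10^21 m³·kg/s²
2a = 3.196 × 10^7 m
E_bind = GMm/(2a) = 3.42654 × 10^13 J ≈ 34.27 TJ

Final answer: 34.27 TJ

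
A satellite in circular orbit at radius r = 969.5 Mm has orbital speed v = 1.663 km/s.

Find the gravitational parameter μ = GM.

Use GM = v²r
r = 969.5 Mm = 9.695 × 10^8 m
v = 1.663 km/s = 1663 m/s
v² = 2.76557 × 10^6 m²/s²
GM = v²r = 2.76557 × 10^6 × 9.695 × 10^8 = 2.68122 × 10^15 m³/s²
GM ≈ 2.681 × 10^15 m³/s²

Final answer: GM = 2.681 × 10^15 m³/s²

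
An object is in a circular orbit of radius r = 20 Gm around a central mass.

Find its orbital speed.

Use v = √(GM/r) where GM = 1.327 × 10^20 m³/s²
r = 20 Gm = 2 × 10^10 m
GM = 1.327 × 10^20 m³/s²
GM/r = (1.327 × 10^20) / (2 × 10^10) = 6.635 × 10^9 m²/s²
v = √(GM/r) = 81455.5 m/s ≈ 81.46 km/s

Final answer: 81.46 km/s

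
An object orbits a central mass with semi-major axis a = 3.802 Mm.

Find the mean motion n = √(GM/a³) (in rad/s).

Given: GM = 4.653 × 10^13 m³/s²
a = 3.802 Mm = 3.802 × 10^6 m
GM = 4.653 × 10^13 m³/s²
a³ = 5.49587 × 10^19 m³
GM/a³ = (4.653 × 10^13) / (5.49587 × 10^19) = 8.46636 × 10^-7 s⁻²
n = √(GM/a³) = 0.000920128 rad/s ≈ 0.0009201 rad/s

Final answer: n = 0.0009201 rad/s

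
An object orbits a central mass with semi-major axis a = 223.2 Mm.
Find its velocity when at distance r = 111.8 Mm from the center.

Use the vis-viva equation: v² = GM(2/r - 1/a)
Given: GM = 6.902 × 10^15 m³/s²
a = 223.2 Mm = 2.232 × 10^8 m
r = 111.8 Mm = 1.118 × 10^8 m
GM = 6.902 × 10^15 m³/s²
2/r − 1/a = 1.78891 × 10^-8 − 4.48029 × 10^-9 = 1.34088 × 10^-8 m⁻¹
v² = GM (2/r − 1/a) = 9.25475 × 10^7 m²/s²
v = 9620.16 m/s ≈ 9.62 km/s

Final answer: 9.62 km/s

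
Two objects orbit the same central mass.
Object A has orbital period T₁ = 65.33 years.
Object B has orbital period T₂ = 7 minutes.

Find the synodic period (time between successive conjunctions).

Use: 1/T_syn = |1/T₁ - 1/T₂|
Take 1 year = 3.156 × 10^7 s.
T₁ = 65.33 years = 2.06181 × 10^9 s
T₂ = 7 minutes = 420 s
1/T₁ = 4.8501 × 10^-10 s⁻¹
1/T₂ = 0.00238095 s⁻¹
|1/T₁ − 1/T₂| = 0.00238095 s⁻¹
T_syn = 1 / |1/T₁ − 1/T₂| = 420 s ≈ 7 minutes

Final answer: T_syn = 7 minutes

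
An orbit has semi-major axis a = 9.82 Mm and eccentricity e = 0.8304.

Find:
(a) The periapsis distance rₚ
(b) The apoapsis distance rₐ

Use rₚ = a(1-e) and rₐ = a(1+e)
a = 9.82 Mm = 9.82 × 10^6 m
e = 0.8304:  1 − e = 0.1696,  1 + e = 1.8304
(a) rₚ = a(1 − e) = 9.82 × 10^6 m × 0.1696 = 1.66547 × 10^6 m ≈ 1.665 Mm
(b) rₐ = a(1 + e) = 9.82 × 10^6 m × 1.8304 = 1.79745 × 10^7 m ≈ 17.97 Mm

Final answer:
(a) rₚ = 1.665 Mm
(b) rₐ = 17.97 Mm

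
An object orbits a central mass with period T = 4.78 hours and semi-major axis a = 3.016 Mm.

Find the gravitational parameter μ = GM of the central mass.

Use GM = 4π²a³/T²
T = 4.78 hours = 17208 s
a = 3.016 Mm = 3.016 × 10^6 m
a³ = 2.74343 × 10^19 m³
T² = 2.96115 × 10^8 s²
GM = 4π² × (2.74343 × 10^19) / (2.96115 × 10^8) = 3.65757 × 10^12 m³/s²
GM ≈ 3.658 × 10^12 m³/s²

Final answer: GM = 3.658 × 10^12 m³/s²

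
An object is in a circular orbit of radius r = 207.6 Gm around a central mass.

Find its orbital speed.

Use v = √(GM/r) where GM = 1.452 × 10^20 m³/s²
r = 207.6 Gm = 2.076 × 10^11 m
GM = 1.452 × 10^20 m³/s²
GM/r = (1.452 × 10^20) / (2.076 × 10^11) = 6.99422 × 10^8 m²/s²
v = √(GM/r) = 26446.6 m/s ≈ 26.45 km/s

Final answer: 26.45 km/s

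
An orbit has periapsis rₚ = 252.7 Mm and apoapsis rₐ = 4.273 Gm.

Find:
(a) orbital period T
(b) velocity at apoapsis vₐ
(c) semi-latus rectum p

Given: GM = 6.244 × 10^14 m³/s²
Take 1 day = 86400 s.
rₚ = 252.7 Mm = 2.527 × 10^8 m
rₐ = 4.273 Gm = 4.273 × 10^9 m
GM = 6.244 × 10^14 m³/s²
a = (rₚ + rₐ)/2 = 2.26285 × 10^9 m
e = (rₐ − rₚ)/(rₐ + rₚ) = (4.0203 × 10^9) / (4.5257 × 10^9) = 0.888327
(a) a³ = 1.15869 × 10^28 m³;  T = 2π √(a³/GM) = 2π × 4.30777 × 10^6 s = 2.70665 × 10^7 s ≈ 313.3 days
(b) vₐ² = GM (2/rₐ − 1/a) = 6.244 × 10^14 × (4.68055 × 10^-10 − 4.41921 × 10^-10) = 16318.5 m²/s²;  vₐ = 127.744 m/s ≈ 127.7 m/s
(c) 1 − e² = 0.210876;  p = a(1 − e²) = 2.26285 × 10^9 × 0.210876 = 4.7718 × 10^8 m ≈ 477.2 Mm

Final answer:
(a) orbital period T = 313.3 days
(b) velocity at apoapsis vₐ = 127.7 m/s
(c) semi-latus rectum p = 477.2 Mm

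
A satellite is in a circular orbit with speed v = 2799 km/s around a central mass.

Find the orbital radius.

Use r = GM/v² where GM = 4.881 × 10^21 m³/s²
v = 2799 km/s = 2.799 × 10^6 m/s
GM = 4.881 × 10^21 m³/s²
v² = 7.8344 × 10^12 m²/s²
r = GM/v² = (4.881 × 10^21) / (7.8344 × 10^12) = 6.23021 × 10^8 m ≈ 623 Mm

Final answer: 623 Mm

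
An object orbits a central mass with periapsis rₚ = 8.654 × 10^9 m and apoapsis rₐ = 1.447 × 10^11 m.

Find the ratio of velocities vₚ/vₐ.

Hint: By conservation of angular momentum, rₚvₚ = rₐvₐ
rₚ = 8.654 × 10^9 m
rₐ = 1.447 × 10^11 m
rₚvₚ = rₐvₐ  ⇒  vₚ/vₐ = rₐ/rₚ
vₚ/vₐ = (1.447 × 10^11) / (8.654 × 10^9) = 16.7206

Final answer: vₚ/vₐ = 16.72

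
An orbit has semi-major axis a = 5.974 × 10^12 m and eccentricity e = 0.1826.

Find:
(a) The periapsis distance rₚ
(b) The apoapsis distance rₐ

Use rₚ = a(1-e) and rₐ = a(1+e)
a = 5.974 × 10^12 m
e = 0.1826:  1 − e = 0.8174,  1 + e = 1.1826
(a) rₚ = a(1 − e) = 5.974 × 10^12 m × 0.8174 = 4.88315 × 10^12 m ≈ 4.883 × 10^12 m
(b) rₐ = a(1 + e) = 5.974 × 10^12 m × 1.1826 = 7.06485 × 10^12 m ≈ 7.065 × 10^12 m

Final answer:
(a) rₚ = 4.883 × 10^12 m
(b) rₐ = 7.065 × 10^12 m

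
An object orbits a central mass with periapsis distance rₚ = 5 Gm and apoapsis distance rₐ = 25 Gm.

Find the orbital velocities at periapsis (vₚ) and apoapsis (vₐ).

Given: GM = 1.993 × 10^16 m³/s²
rₚ = 5 Gm = 5 × 10^9 m
rₐ = 25 Gm = 2.5 × 10^10 m
GM = 1.993 × 10^16 m³/s²
a = (rₚ + rₐ)/2 = 1.5 × 10^10 m
Vis-viva: v² = GM (2/r − 1/a)
vₚ² = 1.993 × 10^16 × (4 × 10^-10 − 6.66667 × 10^-11) = 6.64333 × 10^6 m²/s²
vₚ = 2577.47 m/s ≈ 2.577 km/s
vₐ² = 1.993 × 10^16 × (8 × 10^-11 − 6.66667 × 10^-11) = 265733 m²/s²
vₐ = 515.493 m/s ≈ 515.5 m/s

Final answer: vₚ = 2.577 km/s, vₐ = 515.5 m/s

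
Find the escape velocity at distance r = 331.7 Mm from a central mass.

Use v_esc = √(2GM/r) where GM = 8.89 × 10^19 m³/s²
r = 331.7 Mm = 3.317 × 10^8 m
GM = 8.89 × 10^19 m³/s²
2GM/r = 2 × (8.89 × 10^19) / (3.317 × 10^8) = 5.36027 × 10^11 m²/s²
v_esc = √(2GM/r) = 732138 m/s ≈ 732.1 km/s

Final answer: 732.1 km/s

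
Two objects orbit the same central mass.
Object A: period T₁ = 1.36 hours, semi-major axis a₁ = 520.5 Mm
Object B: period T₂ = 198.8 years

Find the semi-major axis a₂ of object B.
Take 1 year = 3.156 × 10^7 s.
T₁ = 1.36 hours = 4896 s
T₂ = 198.8 years = 6.27413 × 10^9 s
a₁ = 520.5 Mm = 5.205 × 10^8 m
Kepler's third law: (T₂/T₁)² = (a₂/a₁)³  ⇒  a₂ = a₁ (T₂/T₁)^(2/3)
T₂/T₁ = 1.28148 × 10^6
(T₂/T₁)^(2/3) = 11798
a₂ = 5.205 × 10^8 m × 11798 = 6.14085 × 10^12 m ≈ 6.141 Tm

Final answer: a₂ = 6.141 Tm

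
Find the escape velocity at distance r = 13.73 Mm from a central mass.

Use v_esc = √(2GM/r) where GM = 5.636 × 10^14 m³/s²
r = 13.73 Mm = 1.373 × 10^7 m
GM = 5.636 × 10^14 m³/s²
2GM/r = 2 × (5.636 × 10^14) / (1.373 × 10^7) = 8.20976 × 10^7 m²/s²
v_esc = √(2GM/r) = 9060.77 m/s ≈ 9.061 km/s

Final answer: 9.061 km/s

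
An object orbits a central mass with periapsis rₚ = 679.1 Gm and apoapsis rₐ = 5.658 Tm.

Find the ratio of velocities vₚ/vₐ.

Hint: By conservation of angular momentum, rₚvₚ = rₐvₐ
rₚ = 679.1 Gm = 6.791 × 10^11 m
rₐ = 5.658 Tm = 5.658 × 10^12 m
rₚvₚ = rₐvₐ  ⇒  vₚ/vₐ = rₐ/rₚ
vₚ/vₐ = (5.658 × 10^12) / (6.791 × 10^11) = 8.33162

Final answer: vₚ/vₐ = 8.332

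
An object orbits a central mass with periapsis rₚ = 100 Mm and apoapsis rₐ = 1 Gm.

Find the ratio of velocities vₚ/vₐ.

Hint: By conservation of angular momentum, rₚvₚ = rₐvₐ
rₚ = 100 Mm = 1 × 10^8 m
rₐ = 1 Gm = 1 × 10^9 m
rₚvₚ = rₐvₐ  ⇒  vₚ/vₐ = rₐ/rₚ
vₚ/vₐ = (1 × 10^9) / (1 × 10^8) = 10

Final answer: vₚ/vₐ = 10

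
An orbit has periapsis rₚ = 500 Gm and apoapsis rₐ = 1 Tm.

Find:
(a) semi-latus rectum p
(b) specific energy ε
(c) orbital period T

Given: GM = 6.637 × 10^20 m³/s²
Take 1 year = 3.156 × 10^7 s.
rₚ = 500 Gm = 5 × 10^11 m
rₐ = 1 Tm = 1 × 10^12 m
GM = 6.637 × 10^20 m³/s²
a = (rₚ + rₐ)/2 = 7.5 × 10^11 m
e = (rₐ − rₚ)/(rₐ + rₚ) = (5 × 10^11) / (1.5 × 10^12) = 0.333333
(a) 1 − e² = 0.888889;  p = a(1 − e²) = 7.5 × 10^11 × 0.888889 = 6.66667 × 10^11 m ≈ 666.7 Gm
(b) 2a = 1.5 × 10^12 m;  ε = −GM/(2a) = -4.42467 × 10^8 J/kg ≈ -442.5 MJ/kg
(c) a³ = 4.21875 × 10^35 m³;  T = 2π √(a³/GM) = 2π × 2.52119 × 10^7 s = 1.58411 × 10^8 s ≈ 5.019 years

Final answer:
(a) semi-latus rectum p = 666.7 Gm
(b) specific energy ε = -442.5 MJ/kg
(c) orbital period T = 5.019 years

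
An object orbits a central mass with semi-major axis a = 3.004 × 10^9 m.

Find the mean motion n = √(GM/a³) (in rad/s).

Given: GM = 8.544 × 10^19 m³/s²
a = 3.004 × 10^9 m
GM = 8.544 × 10^19 m³/s²
a³ = 2.71081 × 10^28 m³
GM/a³ = (8.544 × 10^19) / (2.71081 × 10^28) = 3.15182 × 10^-9 s⁻²
n = √(GM/a³) = 5.61411 × 10^-5 rad/s ≈ 5.614 × 10^-5 rad/s

Final answer: n = 5.614 × 10^-5 rad/s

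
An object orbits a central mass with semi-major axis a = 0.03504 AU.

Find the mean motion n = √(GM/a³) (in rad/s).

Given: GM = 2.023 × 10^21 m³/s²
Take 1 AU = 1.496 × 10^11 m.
a = 0.03504 AU = 5.24198 × 10^9 m
GM = 2.023 × 10^21 m³/s²
a³ = 1.44041 × 10^29 m³
GM/a³ = (2.023 × 10^21) / (1.44041 × 10^29) = 1.40446 × 10^-8 s⁻²
n = √(GM/a³) = 0.00011851 rad/s ≈ 0.0001185 rad/s

Final answer: n = 0.0001185 rad/s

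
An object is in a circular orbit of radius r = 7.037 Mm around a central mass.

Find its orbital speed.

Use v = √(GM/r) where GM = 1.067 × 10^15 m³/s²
r = 7.037 Mm = 7.037 × 10^6 m
GM = 1.067 × 10^15 m³/s²
GM/r = (1.067 × 10^15) / (7.037 × 10^6) = 1.51627 × 10^8 m²/s²
v = √(GM/r) = 12313.7 m/s ≈ 12.31 km/s

Final answer: 12.31 km/s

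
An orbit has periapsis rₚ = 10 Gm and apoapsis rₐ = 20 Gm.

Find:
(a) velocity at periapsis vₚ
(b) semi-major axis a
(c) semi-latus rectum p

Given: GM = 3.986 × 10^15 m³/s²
rₚ = 10 Gm = 1 × 10^10 m
rₐ = 20 Gm = 2 × 10^10 m
GM = 3.986 × 10^15 m³/s²
a = (rₚ + rₐ)/2 = 1.5 × 10^10 m
e = (rₐ − rₚ)/(rₐ + rₚ) = (1 × 10^10) / (3 × 10^10) = 0.333333
(a) vₚ² = GM (2/rₚ − 1/a) = 3.986 × 10^15 × (2 × 10^-10 − 6.66667 × 10^-11) = 531467 m²/s²;  vₚ = 729.018 m/s ≈ 729 m/s
(b) a = 1.5 × 10^10 m ≈ 15 Gm
(c) 1 − e² = 0.888889;  p = a(1 − e²) = 1.5 × 10^10 × 0.888889 = 1.33333 × 10^10 m ≈ 13.33 Gm

Final answer:
(a) velocity at periapsis vₚ = 729 m/s
(b) semi-major axis a = 15 Gm
(c) semi-latus rectum p = 13.33 Gm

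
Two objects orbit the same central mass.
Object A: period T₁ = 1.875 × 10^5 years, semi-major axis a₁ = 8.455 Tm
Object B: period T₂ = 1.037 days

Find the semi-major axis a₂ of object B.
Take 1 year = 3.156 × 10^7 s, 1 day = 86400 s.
T₁ = 1.875 × 10^5 years = 5.9175 × 10^12 s
T₂ = 1.037 days = 89596.8 s
a₁ = 8.455 Tm = 8.455 × 10^12 m
Kepler's third law: (T₂/T₁)² = (a₂/a₁)³  ⇒  a₂ = a₁ (T₂/T₁)^(2/3)
T₂/T₁ = 1.5141 × 10^-8
(T₂/T₁)^(2/3) = 6.12025 × 10^-6
a₂ = 8.455 × 10^12 m × 6.12025 × 10^-6 = 5.17468 × 10^7 m ≈ 51.75 Mm

Final answer: a₂ = 51.75 Mm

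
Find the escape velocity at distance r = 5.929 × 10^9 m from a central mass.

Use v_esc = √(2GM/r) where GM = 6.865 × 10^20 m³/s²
r = 5.929 × 10^9 m
GM = 6.865 × 10^20 m³/s²
2GM/r = 2 × (6.865 × 10^20) / (5.929 × 10^9) = 2.31574 × 10^11 m²/s²
v_esc = √(2GM/r) = 481221 m/s ≈ 481.2 km/s

Final answer: 481.2 km/s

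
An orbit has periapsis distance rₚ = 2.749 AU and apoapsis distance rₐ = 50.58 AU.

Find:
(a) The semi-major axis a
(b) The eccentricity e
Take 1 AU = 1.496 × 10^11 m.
rₚ = 2.749 AU = 4.1125 × 10^11 m
rₐ = 50.58 AU = 7.56677 × 10^12 m
(a) a = (rₚ + rₐ)/2 = 3.98901 × 10^12 m ≈ 26.66 AU
(b) e = (rₐ − rₚ)/(rₐ + rₚ) = (7.15552 × 10^12) / (7.97802 × 10^12) = 0.896904

Final answer:
(a) a = 26.66 AU
(b) e = 0.8969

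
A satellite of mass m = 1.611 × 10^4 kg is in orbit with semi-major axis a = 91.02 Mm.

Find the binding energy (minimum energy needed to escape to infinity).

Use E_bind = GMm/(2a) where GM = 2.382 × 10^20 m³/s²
a = 91.02 Mm = 9.102 × 10^7 m
GM = 2.382 × 10^20 m³/s²
m = 1.611 × 10^4 kg
GMm = 2.382 × 10^20 × 16110 = 3.8374 × 10^24 m³·kg/s²
2a = 1.8204 × 10^8 m
E_bind = GMm/(2a) = 2.108 × 10^16 J ≈ 21.08 PJ

Final answer: 21.08 PJ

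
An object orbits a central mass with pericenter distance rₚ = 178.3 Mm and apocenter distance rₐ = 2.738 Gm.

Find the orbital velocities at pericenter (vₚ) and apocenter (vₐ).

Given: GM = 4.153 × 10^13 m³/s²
rₚ = 178.3 Mm = 1.783 × 10^8 m
rₐ = 2.738 Gm = 2.738 × 10^9 m
GM = 4.153 × 10^13 m³/s²
a = (rₚ + rₐ)/2 = 1.45815 × 10^9 m
Vis-viva: v² = GM (2/r − 1/a)
vₚ² = 4.153 × 10^13 × (1.1217 × 10^-8 − 6.85801 × 10^-10) = 437363 m²/s²
vₚ = 661.334 m/s ≈ 661.3 m/s
vₐ² = 4.153 × 10^13 × (7.3046 × 10^-10 − 6.85801 × 10^-10) = 1854.72 m²/s²
vₐ = 43.0664 m/s ≈ 43.07 m/s

Final answer: vₚ = 661.3 m/s, vₐ = 43.07 m/s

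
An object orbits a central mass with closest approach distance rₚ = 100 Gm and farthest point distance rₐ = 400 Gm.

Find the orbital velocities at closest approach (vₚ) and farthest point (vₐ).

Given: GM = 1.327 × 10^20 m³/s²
rₚ = 100 Gm = 1 × 10^11 m
rₐ = 400 Gm = 4 × 10^11 m
GM = 1.327 × 10^20 m³/s²
a = (rₚ + rₐ)/2 = 2.5 × 10^11 m
Vis-viva: v² = GM (2/r − 1/a)
vₚ² = 1.327 × 10^20 × (2 × 10^-11 − 4 × 10^-12) = 2.1232 × 10^9 m²/s²
vₚ = 46078.2 m/s ≈ 46.08 km/s
vₐ² = 1.327 × 10^20 × (5 × 10^-12 − 4 × 10^-12) = 1.327 × 10^8 m²/s²
vₐ = 11519.5 m/s ≈ 11.52 km/s

Final answer: vₚ = 46.08 km/s, vₐ = 11.52 km/s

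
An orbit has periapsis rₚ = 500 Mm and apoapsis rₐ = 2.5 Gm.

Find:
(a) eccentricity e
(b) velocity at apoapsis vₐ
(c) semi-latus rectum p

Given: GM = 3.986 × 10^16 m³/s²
rₚ = 500 Mm = 5 × 10^8 m
rₐ = 2.5 Gm = 2.5 × 10^9 m
GM = 3.986 × 10^16 m³/s²
a = (rₚ + rₐ)/2 = 1.5 × 10^9 m
e = (rₐ − rₚ)/(rₐ + rₚ) = (2 × 10^9) / (3 × 10^9) = 0.666667
(a) e = 0.666667 ≈ 0.6667
(b) vₐ² = GM (2/rₐ − 1/a) = 3.986 × 10^16 × (8 × 10^-10 − 6.66667 × 10^-10) = 5.31467 × 10^6 m²/s²;  vₐ = 2305.36 m/s ≈ 2.305 km/s
(c) 1 − e² = 0.555556;  p = a(1 − e²) = 1.5 × 10^9 × 0.555556 = 8.33333 × 10^8 m ≈ 833.3 Mm

Final answer:
(a) eccentricity e = 0.6667
(b) velocity at apoapsis vₐ = 2.305 km/s
(c) semi-latus rectum p = 833.3 Mm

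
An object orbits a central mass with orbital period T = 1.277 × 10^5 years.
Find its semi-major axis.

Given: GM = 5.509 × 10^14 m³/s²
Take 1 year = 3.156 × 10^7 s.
T = 1.277 × 10^5 years = 4.03021 × 10^12 s
GM = 5.509 × 10^14 m³/s²
Kepler's third law: a³ = GM T² / (4π²)
T² = 1.62426 × 10^25 s²
a³ = (5.509 × 10^14) × (1.62426 × 10^25) / (4π²) = 2.26657 × 10^38 m³
a = (a³)^(1/3) = 6.09709 × 10^12 m ≈ 6.097 Tm

Final answer: 6.097 Tm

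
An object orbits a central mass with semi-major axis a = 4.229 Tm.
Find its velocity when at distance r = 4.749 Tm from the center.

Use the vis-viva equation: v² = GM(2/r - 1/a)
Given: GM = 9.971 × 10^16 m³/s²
a = 4.229 Tm = 4.229 × 10^12 m
r = 4.749 Tm = 4.749 × 10^12 m
GM = 9.971 × 10^16 m³/s²
2/r − 1/a = 4.21141 × 10^-13 − 2.36463 × 10^-13 = 1.84679 × 10^-13 m⁻¹
v² = GM (2/r − 1/a) = 18414.3 m²/s²
v = 135.699 m/s ≈ 135.7 m/s

Final answer: 135.7 m/s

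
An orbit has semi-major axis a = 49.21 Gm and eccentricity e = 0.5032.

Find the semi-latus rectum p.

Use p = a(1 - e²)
a = 49.21 Gm = 4.921 × 10^10 m
e = 0.5032,  e² = 0.25321,  1 − e² = 0.74679
p = a(1 − e²) = 4.921 × 10^10 m × 0.74679 = 3.67495 × 10^10 m ≈ 36.75 Gm

Final answer: p = 36.75 Gm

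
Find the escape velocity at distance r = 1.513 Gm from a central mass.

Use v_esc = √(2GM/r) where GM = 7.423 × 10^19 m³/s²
r = 1.513 Gm = 1.513 × 10^9 m
GM = 7.423 × 10^19 m³/s²
2GM/r = 2 × (7.423 × 10^19) / (1.513 × 10^9) = 9.81229 × 10^10 m²/s²
v_esc = √(2GM/r) = 313246 m/s ≈ 313.2 km/s

Final answer: 313.2 km/s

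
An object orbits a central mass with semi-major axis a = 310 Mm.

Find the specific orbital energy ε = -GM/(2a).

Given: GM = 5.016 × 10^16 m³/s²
a = 310 Mm = 3.1 × 10^8 m
GM = 5.016 × 10^16 m³/s²
2a = 6.2 × 10^8 m
ε = −GM/(2a) = -8.09032 × 10^7 J/kg ≈ -80.9 MJ/kg

Final answer: -80.9 MJ/kg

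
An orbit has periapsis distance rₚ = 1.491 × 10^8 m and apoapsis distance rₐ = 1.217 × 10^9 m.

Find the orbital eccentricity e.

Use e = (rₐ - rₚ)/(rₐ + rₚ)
rₚ = 1.491 × 10^8 m
rₐ = 1.217 × 10^9 m
rₐ − rₚ = 1.0679 × 10^9 m
rₐ + rₚ = 1.3661 × 10^9 m
e = (rₐ − rₚ)/(rₐ + rₚ) = 0.781714

Final answer: e = 0.7817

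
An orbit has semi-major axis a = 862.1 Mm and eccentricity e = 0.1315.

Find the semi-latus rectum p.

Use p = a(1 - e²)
a = 862.1 Mm = 8.621 × 10^8 m
e = 0.1315,  e² = 0.0172923,  1 − e² = 0.982708
p = a(1 − e²) = 8.621 × 10^8 m × 0.982708 = 8.47192 × 10^8 m ≈ 847.2 Mm

Final answer: p = 847.2 Mm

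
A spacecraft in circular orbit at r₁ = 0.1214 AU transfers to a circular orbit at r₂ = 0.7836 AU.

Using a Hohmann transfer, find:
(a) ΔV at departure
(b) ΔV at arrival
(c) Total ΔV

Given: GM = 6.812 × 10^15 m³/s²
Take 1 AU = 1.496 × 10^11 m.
r₁ = 0.1214 AU = 1.81614 × 10^10 m
r₂ = 0.7836 AU = 1.17227 × 10^11 m
GM = 6.812 × 10^15 m³/s²
Transfer ellipse: a_t = (r₁ + r₂)/2 = 6.7694 × 10^10 m
Circular speed at r₁: v₁ = √(GM/r₁) = 612.438 m/s
Transfer speed at r₁ (periapsis): v₁ₜ = √(GM(2/r₁ − 1/a_t)) = 805.935 m/s
(a) ΔV₁ = v₁ₜ − v₁ = 193.497 m/s ≈ 193.5 m/s
Circular speed at r₂: v₂ = √(GM/r₂) = 241.06 m/s
Transfer speed at r₂ (apoapsis): v₂ₜ = √(GM(2/r₂ − 1/a_t)) = 124.86 m/s
(b) ΔV₂ = v₂ − v₂ₜ = 116.199 m/s ≈ 116.2 m/s
(c) ΔV_total = ΔV₁ + ΔV₂ = 309.696 m/s ≈ 309.7 m/s

Final answer:
(a) ΔV₁ = 193.5 m/s
(b) ΔV₂ = 116.2 m/s
(c) ΔV_total = 309.7 m/s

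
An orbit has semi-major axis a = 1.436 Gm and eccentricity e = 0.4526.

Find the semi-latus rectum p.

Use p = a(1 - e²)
a = 1.436 Gm = 1.436 × 10^9 m
e = 0.4526,  e² = 0.204847,  1 − e² = 0.795153
p = a(1 − e²) = 1.436 × 10^9 m × 0.795153 = 1.14184 × 10^9 m ≈ 1.142 Gm

Final answer: p = 1.142 Gm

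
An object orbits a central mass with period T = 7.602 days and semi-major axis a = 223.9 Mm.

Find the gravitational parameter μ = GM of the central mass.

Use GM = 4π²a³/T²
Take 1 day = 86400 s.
T = 7.602 days = 656813 s
a = 223.9 Mm = 2.239 × 10^8 m
a³ = 1.12244 × 10^25 m³
T² = 4.31403 × 10^11 s²
GM = 4π² × (1.12244 × 10^25) / (4.31403 × 10^11) = 1.02716 × 10^15 m³/s²
GM ≈ 1.027 × 10^15 m³/s²

Final answer: GM = 1.027 × 10^15 m³/s²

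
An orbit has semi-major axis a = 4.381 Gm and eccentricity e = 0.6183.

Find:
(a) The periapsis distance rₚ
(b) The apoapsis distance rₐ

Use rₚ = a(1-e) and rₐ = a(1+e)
a = 4.381 Gm = 4.381 × 10^9 m
e = 0.6183:  1 − e = 0.3817,  1 + e = 1.6183
(a) rₚ = a(1 − e) = 4.381 × 10^9 m × 0.3817 = 1.67223 × 10^9 m ≈ 1.672 Gm
(b) rₐ = a(1 + e) = 4.381 × 10^9 m × 1.6183 = 7.08977 × 10^9 m ≈ 7.09 Gm

Final answer:
(a) rₚ = 1.672 Gm
(b) rₐ = 7.09 Gm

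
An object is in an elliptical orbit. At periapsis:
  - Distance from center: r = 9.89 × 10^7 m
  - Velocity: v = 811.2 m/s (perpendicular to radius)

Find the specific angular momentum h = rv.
r = 9.89 × 10^7 m
v = 811.2 m/s
h = rv = 9.89 × 10^7 × 811.2 = 8.02277 × 10^10 m²/s ≈ 8.023 × 10^10 m²/s

Final answer: h = 8.023 × 10^10 m²/s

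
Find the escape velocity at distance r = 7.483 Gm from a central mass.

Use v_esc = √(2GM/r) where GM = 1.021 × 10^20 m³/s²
r = 7.483 Gm = 7.483 × 10^9 m
GM = 1.021 × 10^20 m³/s²
2GM/r = 2 × (1.021 × 10^20) / (7.483 × 10^9) = 2.72885 × 10^10 m²/s²
v_esc = √(2GM/r) = 165192 m/s ≈ 165.2 km/s

Final answer: 165.2 km/s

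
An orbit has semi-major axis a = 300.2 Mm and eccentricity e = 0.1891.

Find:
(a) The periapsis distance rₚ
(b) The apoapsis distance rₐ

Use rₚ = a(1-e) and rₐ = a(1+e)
a = 300.2 Mm = 3.002 × 10^8 m
e = 0.1891:  1 − e = 0.8109,  1 + e = 1.1891
(a) rₚ = a(1 − e) = 3.002 × 10^8 m × 0.8109 = 2.43432 × 10^8 m ≈ 243.4 Mm
(b) rₐ = a(1 + e) = 3.002 × 10^8 m × 1.1891 = 3.56968 × 10^8 m ≈ 357 Mm

Final answer:
(a) rₚ = 243.4 Mm
(b) rₐ = 357 Mm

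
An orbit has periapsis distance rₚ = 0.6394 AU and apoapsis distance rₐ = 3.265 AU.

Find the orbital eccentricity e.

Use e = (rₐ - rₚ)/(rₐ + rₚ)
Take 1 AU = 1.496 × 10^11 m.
rₚ = 0.6394 AU = 9.56542 × 10^10 m
rₐ = 3.265 AU = 4.88444 × 10^11 m
rₐ − rₚ = 3.9279 × 10^11 m
rₐ + rₚ = 5.84098 × 10^11 m
e = (rₐ − rₚ)/(rₐ + rₚ) = 0.672472

Final answer: e = 0.6725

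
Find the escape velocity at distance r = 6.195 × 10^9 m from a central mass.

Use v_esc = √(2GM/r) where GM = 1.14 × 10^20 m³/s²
r = 6.195 × 10^9 m
GM = 1.14 × 10^20 m³/s²
2GM/r = 2 × (1.14 × 10^20) / (6.195 × 10^9) = 3.68039 × 10^10 m²/s²
v_esc = √(2GM/r) = 191843 m/s ≈ 191.8 km/s

Final answer: 191.8 km/s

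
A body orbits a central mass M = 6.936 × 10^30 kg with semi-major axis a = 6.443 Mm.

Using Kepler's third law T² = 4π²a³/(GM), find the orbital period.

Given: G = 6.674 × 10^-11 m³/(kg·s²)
M = 6.936 × 10^30 kg
GM = G × M = 6.674 × 10^-11 × 6.936 × 10^30 = 4.62909 × 10^20 m³/s²
a = 6.443 Mm = 6.443 × 10^6 m
a³ = 2.67463 × 10^20 m³
T = 2π √(a³/GM) = 2π √((2.67463 × 10^20) / (4.62909 × 10^20)) = 2π × 0.760124 s
T = 4.776 s ≈ 4.776 seconds

Final answer: 4.776 seconds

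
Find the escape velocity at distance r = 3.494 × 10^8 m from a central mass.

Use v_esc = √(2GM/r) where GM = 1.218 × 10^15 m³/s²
r = 3.494 × 10^8 m
GM = 1.218 × 10^15 m³/s²
2GM/r = 2 × (1.218 × 10^15) / (3.494 × 10^8) = 6.97195 × 10^6 m²/s²
v_esc = √(2GM/r) = 2640.45 m/s ≈ 2.64 km/s

Final answer: 2.64 km/s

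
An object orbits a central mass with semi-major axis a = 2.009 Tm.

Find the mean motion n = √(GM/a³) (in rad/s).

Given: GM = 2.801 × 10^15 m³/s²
a = 2.009 Tm = 2.009 × 10^12 m
GM = 2.801 × 10^15 m³/s²
a³ = 8.10849 × 10^36 m³
GM/a³ = (2.801 × 10^15) / (8.10849 × 10^36) = 3.45441 × 10^-22 s⁻²
n = √(GM/a³) = 1.8586 × 10^-11 rad/s ≈ 1.859 × 10^-11 rad/s

Final answer: n = 1.859 × 10^-11 rad/s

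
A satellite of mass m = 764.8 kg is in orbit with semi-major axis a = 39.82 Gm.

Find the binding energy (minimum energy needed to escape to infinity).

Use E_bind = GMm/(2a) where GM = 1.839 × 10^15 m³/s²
a = 39.82 Gm = 3.982 × 10^10 m
GM = 1.839 × 10^15 m³/s²
m = 764.8 kg
GMm = 1.839 × 10^15 × 764.8 = 1.40647 × 10^18 m³·kg/s²
2a = 7.964 × 10^10 m
E_bind = GMm/(2a) = 1.76603 × 10^7 J ≈ 17.66 MJ

Final answer: 17.66 MJ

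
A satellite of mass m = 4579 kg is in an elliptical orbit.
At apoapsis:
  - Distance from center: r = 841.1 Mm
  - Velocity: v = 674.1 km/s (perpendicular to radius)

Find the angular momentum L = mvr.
r = 841.1 Mm = 8.411 × 10^8 m
v = 674.1 km/s = 674100 m/s
vr = 674100 × 8.411 × 10^8 = 5.66986 × 10^14 m²/s
L = m × vr = 4579 × 5.66986 × 10^14 = 2.59623 × 10^18 kg·m²/s ≈ 2.596 × 10^18 kg·m²/s

Final answer: L = 2.596 × 10^18 kg·m²/s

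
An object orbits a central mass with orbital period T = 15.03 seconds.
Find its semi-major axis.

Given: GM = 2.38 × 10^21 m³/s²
T = 15.03 seconds
GM = 2.38 × 10^21 m³/s²
Kepler's third law: a³ = GM T² / (4π²)
T² = 225.901 s²
a³ = (2.38 × 10^21) × 225.901 / (4π²) = 1.36187 × 10^22 m³
a = (a³)^(1/3) = 2.38806 × 10^7 m ≈ 2.388 × 10^7 m

Final answer: 2.388 × 10^7 m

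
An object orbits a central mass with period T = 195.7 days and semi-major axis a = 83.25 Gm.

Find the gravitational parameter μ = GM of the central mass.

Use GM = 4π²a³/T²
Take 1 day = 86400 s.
T = 195.7 days = 1.69085 × 10^7 s
a = 83.25 Gm = 8.325 × 10^10 m
a³ = 5.76969 × 10^32 m³
T² = 2.85897 × 10^14 s²
GM = 4π² × (5.76969 × 10^32) / (2.85897 × 10^14) = 7.96716 × 10^19 m³/s²
GM ≈ 7.967 × 10^19 m³/s²

Final answer: GM = 7.967 × 10^19 m³/s²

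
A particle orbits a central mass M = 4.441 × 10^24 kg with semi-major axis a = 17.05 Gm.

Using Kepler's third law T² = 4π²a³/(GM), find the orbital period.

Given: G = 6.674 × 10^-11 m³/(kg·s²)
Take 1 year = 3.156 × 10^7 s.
M = 4.441 × 10^24 kg
GM = G × M = 6.674 × 10^-11 × 4.441 × 10^24 = 2.96392 × 10^14 m³/s²
a = 17.05 Gm = 1.705 × 10^10 m
a³ = 4.95648 × 10^30 m³
T = 2π √(a³/GM) = 2π √((4.95648 × 10^30) / (2.96392 × 10^14)) = 2π × 1.29316 × 10^8 s
T = 8.12518 × 10^8 s ≈ 25.75 years

Final answer: 25.75 years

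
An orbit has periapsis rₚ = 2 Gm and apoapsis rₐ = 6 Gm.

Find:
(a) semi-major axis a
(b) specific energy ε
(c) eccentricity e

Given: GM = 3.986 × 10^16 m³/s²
rₚ = 2 Gm = 2 × 10^9 m
rₐ = 6 Gm = 6 × 10^9 m
GM = 3.986 × 10^16 m³/s²
a = (rₚ + rₐ)/2 = 4 × 10^9 m
e = (rₐ − rₚ)/(rₐ + rₚ) = (4 × 10^9) / (8 × 10^9) = 0.5
(a) a = 4 × 10^9 m ≈ 4 Gm
(b) 2a = 8 × 10^9 m;  ε = −GM/(2a) = -4.9825 × 10^6 J/kg ≈ -4.982 MJ/kg
(c) e = 0.5 ≈ 0.5

Final answer:
(a) semi-major axis a = 4 Gm
(b) specific energy ε = -4.982 MJ/kg
(c) eccentricity e = 0.5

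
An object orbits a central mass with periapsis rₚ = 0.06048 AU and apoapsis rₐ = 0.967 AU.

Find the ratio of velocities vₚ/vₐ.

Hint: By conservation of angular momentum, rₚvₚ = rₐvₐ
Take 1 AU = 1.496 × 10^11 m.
rₚ = 0.06048 AU = 9.04781 × 10^9 m
rₐ = 0.967 AU = 1.44663 × 10^11 m
rₚvₚ = rₐvₐ  ⇒  vₚ/vₐ = rₐ/rₚ
vₚ/vₐ = (1.44663 × 10^11) / (9.04781 × 10^9) = 15.9888

Final answer: vₚ/vₐ = 15.99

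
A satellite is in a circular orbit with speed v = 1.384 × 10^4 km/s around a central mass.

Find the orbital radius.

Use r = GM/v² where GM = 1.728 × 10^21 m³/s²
v = 1.384 × 10^4 km/s = 1.384 × 10^7 m/s
GM = 1.728 × 10^21 m³/s²
v² = 1.91546 × 10^14 m²/s²
r = GM/v² = (1.728 × 10^21) / (1.91546 × 10^14) = 9.02135 × 10^6 m ≈ 9.021 Mm

Final answer: 9.021 Mm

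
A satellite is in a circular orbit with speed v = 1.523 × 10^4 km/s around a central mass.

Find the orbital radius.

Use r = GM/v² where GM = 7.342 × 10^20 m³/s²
v = 1.523 × 10^4 km/s = 1.523 × 10^7 m/s
GM = 7.342 × 10^20 m³/s²
v² = 2.31953 × 10^14 m²/s²
r = GM/v² = (7.342 × 10^20) / (2.31953 × 10^14) = 3.1653 × 10^6 m ≈ 3.165 Mm

Final answer: 3.165 Mm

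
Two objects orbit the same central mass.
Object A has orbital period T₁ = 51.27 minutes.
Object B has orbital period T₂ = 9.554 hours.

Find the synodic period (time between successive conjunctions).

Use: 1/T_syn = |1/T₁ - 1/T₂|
T₁ = 51.27 minutes = 3076.2 s
T₂ = 9.554 hours = 34394.4 s
1/T₁ = 0.000325076 s⁻¹
1/T₂ = 2.90745 × 10^-5 s⁻¹
|1/T₁ − 1/T₂| = 0.000296002 s⁻¹
T_syn = 1 / |1/T₁ − 1/T₂| = 3378.36 s ≈ 56.31 minutes

Final answer: T_syn = 56.31 minutes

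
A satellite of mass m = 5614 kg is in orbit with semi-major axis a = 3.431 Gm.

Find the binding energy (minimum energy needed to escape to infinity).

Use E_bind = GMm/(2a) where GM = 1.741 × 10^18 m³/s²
a = 3.431 Gm = 3.431 × 10^9 m
GM = 1.741 × 10^18 m³/s²
m = 5614 kg
GMm = 1.741 × 10^18 × 5614 = 9.77397 × 10^21 m³·kg/s²
2a = 6.862 × 10^9 m
E_bind = GMm/(2a) = 1.42436 × 10^12 J ≈ 1.424 TJ

Final answer: 1.424 TJ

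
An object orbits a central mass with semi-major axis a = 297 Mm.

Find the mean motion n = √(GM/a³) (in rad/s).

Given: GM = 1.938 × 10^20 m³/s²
a = 297 Mm = 2.97 × 10^8 m
GM = 1.938 × 10^20 m³/s²
a³ = 2.61981 × 10^25 m³
GM/a³ = (1.938 × 10^20) / (2.61981 × 10^25) = 7.39749 × 10^-6 s⁻²
n = √(GM/a³) = 0.00271983 rad/s ≈ 0.00272 rad/s

Final answer: n = 0.00272 rad/s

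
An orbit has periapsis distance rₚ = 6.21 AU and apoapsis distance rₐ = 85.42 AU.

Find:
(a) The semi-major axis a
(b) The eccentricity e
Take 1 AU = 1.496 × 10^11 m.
rₚ = 6.21 AU = 9.29016 × 10^11 m
rₐ = 85.42 AU = 1.27788 × 10^13 m
(a) a = (rₚ + rₐ)/2 = 6.85392 × 10^12 m ≈ 45.81 AU
(b) e = (rₐ − rₚ)/(rₐ + rₚ) = (1.18498 × 10^13) / (1.37078 × 10^13) = 0.864455

Final answer:
(a) a = 45.81 AU
(b) e = 0.8645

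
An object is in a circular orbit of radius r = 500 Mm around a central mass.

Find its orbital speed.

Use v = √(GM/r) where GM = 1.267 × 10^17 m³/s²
r = 500 Mm = 5 × 10^8 m
GM = 1.267 × 10^17 m³/s²
GM/r = (1.267 × 10^17) / (5 × 10^8) = 2.534 × 10^8 m²/s²
v = √(GM/r) = 15918.5 m/s ≈ 15.92 km/s

Final answer: 15.92 km/s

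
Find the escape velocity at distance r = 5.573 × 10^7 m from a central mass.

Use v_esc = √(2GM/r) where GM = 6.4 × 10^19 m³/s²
r = 5.573 × 10^7 m
GM = 6.4 × 10^19 m³/s²
2GM/r = 2 × (6.4 × 10^19) / (5.573 × 10^7) = 2.29679 × 10^12 m²/s²
v_esc = √(2GM/r) = 1.51552 × 10^6 m/s ≈ 1516 km/s

Final answer: 1516 km/s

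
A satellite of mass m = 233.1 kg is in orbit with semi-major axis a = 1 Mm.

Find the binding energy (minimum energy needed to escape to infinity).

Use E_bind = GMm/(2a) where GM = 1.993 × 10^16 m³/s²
a = 1 Mm = 1 × 10^6 m
GM = 1.993 × 10^16 m³/s²
m = 233.1 kg
GMm = 1.993 × 10^16 × 233.1 = 4.64568 × 10^18 m³·kg/s²
2a = 2 × 10^6 m
E_bind = GMm/(2a) = 2.32284 × 10^12 J ≈ 2.323 TJ

Final answer: 2.323 TJ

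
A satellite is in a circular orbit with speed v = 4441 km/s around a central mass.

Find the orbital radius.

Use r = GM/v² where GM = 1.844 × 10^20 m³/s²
v = 4441 km/s = 4.441 × 10^6 m/s
GM = 1.844 × 10^20 m³/s²
v² = 1.97225 × 10^13 m²/s²
r = GM/v² = (1.844 × 10^20) / (1.97225 × 10^13) = 9.34974 × 10^6 m ≈ 9.35 × 10^6 m

Final answer: 9.35 × 10^6 m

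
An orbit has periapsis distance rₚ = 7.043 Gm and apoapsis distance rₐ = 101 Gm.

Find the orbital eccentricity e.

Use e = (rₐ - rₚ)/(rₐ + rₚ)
rₚ = 7.043 Gm = 7.043 × 10^9 m
rₐ = 101 Gm = 1.01 × 10^11 m
rₐ − rₚ = 9.3957 × 10^10 m
rₐ + rₚ = 1.08043 × 10^11 m
e = (rₐ − rₚ)/(rₐ + rₚ) = 0.869626

Final answer: e = 0.8696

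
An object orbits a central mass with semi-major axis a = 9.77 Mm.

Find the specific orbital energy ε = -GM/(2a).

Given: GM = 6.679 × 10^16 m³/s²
a = 9.77 Mm = 9.77 × 10^6 m
GM = 6.679 × 10^16 m³/s²
2a = 1.954 × 10^7 m
ε = −GM/(2a) = -3.41812 × 10^9 J/kg ≈ -3.418 GJ/kg

Final answer: -3.418 GJ/kg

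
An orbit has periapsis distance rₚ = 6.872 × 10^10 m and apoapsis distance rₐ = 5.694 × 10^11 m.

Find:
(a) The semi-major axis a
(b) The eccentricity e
rₚ = 6.872 × 10^10 m
rₐ = 5.694 × 10^11 m
(a) a = (rₚ + rₐ)/2 = 3.1906 × 10^11 m ≈ 3.191 × 10^11 m
(b) e = (rₐ − rₚ)/(rₐ + rₚ) = (5.0068 × 10^11) / (6.3812 × 10^11) = 0.784617

Final answer:
(a) a = 3.191 × 10^11 m
(b) e = 0.7846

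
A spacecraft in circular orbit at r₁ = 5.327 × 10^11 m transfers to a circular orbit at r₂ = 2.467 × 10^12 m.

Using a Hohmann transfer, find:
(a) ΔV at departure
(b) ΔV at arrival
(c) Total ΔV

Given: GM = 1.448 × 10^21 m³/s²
r₁ = 5.327 × 10^11 m
r₂ = 2.467 × 10^12 m
GM = 1.448 × 10^21 m³/s²
Transfer ellipse: a_t = (r₁ + r₂)/2 = 1.49985 × 10^12 m
Circular speed at r₁: v₁ = √(GM/r₁) = 52136.6 m/s
Transfer speed at r₁ (periapsis): v₁ₜ = √(GM(2/r₁ − 1/a_t)) = 66865.7 m/s
(a) ΔV₁ = v₁ₜ − v₁ = 14729.1 m/s ≈ 14.73 km/s
Circular speed at r₂: v₂ = √(GM/r₂) = 24227 m/s
Transfer speed at r₂ (apoapsis): v₂ₜ = √(GM(2/r₂ − 1/a_t)) = 14438.3 m/s
(b) ΔV₂ = v₂ − v₂ₜ = 9788.67 m/s ≈ 9.789 km/s
(c) ΔV_total = ΔV₁ + ΔV₂ = 24517.8 m/s ≈ 24.52 km/s

Final answer:
(a) ΔV₁ = 14.73 km/s
(b) ΔV₂ = 9.789 km/s
(c) ΔV_total = 24.52 km/s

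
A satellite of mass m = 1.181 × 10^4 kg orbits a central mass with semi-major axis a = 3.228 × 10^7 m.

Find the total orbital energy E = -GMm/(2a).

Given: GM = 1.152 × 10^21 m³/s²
a = 3.228 × 10^7 m
GM = 1.152 × 10^21 m³/s²
2a = 6.456 × 10^7 m
GMm = 1.152 × 10^21 × 11810 = 1.36051 × 10^25 m³·kg/s²
E = −GMm/(2a) = -2.10736 × 10^17 J ≈ -210.7 PJ

Final answer: -210.7 PJ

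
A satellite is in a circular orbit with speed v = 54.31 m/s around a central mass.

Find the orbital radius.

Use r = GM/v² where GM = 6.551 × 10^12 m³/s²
v = 54.31 m/s
GM = 6.551 × 10^12 m³/s²
v² = 2949.58 m²/s²
r = GM/v² = (6.551 × 10^12) / 2949.58 = 2.221 × 10^9 m ≈ 2.221 Gm

Final answer: 2.221 Gm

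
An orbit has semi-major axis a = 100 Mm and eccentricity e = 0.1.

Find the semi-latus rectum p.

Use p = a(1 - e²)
a = 100 Mm = 1 × 10^8 m
e = 0.1,  e² = 0.01,  1 − e² = 0.99
p = a(1 − e²) = 1 × 10^8 m × 0.99 = 9.9 × 10^7 m ≈ 99 Mm

Final answer: p = 99 Mm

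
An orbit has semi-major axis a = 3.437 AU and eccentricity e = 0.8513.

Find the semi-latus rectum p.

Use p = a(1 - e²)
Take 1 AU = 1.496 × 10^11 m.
a = 3.437 AU = 5.14175 × 10^11 m
e = 0.8513,  e² = 0.724712,  1 − e² = 0.275288
p = a(1 − e²) = 5.14175 × 10^11 m × 0.275288 = 1.41546 × 10^11 m ≈ 0.9462 AU

Final answer: p = 0.9462 AU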